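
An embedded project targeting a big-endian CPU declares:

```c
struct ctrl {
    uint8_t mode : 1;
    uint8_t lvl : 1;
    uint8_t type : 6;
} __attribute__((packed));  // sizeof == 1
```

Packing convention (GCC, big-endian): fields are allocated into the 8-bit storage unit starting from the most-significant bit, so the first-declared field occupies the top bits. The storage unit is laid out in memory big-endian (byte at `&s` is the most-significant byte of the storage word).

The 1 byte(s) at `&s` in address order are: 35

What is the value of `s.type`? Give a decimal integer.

53

[0]=0x35 (big-endian) → word 0x35
mode [7+:1] = (word>>7) & 0x1 = 0
lvl [6+:1] = (word>>6) & 0x1 = 0
type [0+:6] = (word>>0) & 0x3f = 53  ←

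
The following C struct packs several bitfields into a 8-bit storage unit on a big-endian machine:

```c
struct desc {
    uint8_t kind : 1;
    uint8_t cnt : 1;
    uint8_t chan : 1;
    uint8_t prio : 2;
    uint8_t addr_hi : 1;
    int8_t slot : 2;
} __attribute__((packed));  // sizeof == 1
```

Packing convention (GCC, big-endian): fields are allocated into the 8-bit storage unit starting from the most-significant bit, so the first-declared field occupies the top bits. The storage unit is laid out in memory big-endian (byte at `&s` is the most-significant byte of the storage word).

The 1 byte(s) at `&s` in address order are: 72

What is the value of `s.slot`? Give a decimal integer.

[0]=0x72 (big-endian) → word 0x72
kind [7+:1] = (word>>7) & 0x1 = 0
cnt [6+:1] = (word>>6) & 0x1 = 1
chan [5+:1] = (word>>5) & 0x1 = 1
prio [3+:2] = (word>>3) & 0x3 = 2
addr_hi [2+:1] = (word>>2) & 0x1 = 0
slot [0+:2] = (word>>0) & 0x3 = 2  ←
slot signed 2b, MSB=1: 2 - 4 = -2

-2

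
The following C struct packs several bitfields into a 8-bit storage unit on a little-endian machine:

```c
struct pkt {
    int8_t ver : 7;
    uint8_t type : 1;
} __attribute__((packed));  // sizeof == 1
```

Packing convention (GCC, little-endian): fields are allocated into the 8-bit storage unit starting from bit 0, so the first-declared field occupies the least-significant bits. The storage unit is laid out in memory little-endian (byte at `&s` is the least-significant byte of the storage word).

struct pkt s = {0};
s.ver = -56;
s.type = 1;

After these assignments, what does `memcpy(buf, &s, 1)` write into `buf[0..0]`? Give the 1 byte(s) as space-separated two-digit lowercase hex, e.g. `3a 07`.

ver:7 = -56 → 0x48 << 0 → word 0x48
type:1 = 1 → 0x1 << 7 → word 0xc8
word = 0xc8 → little-endian bytes:
  [0]=0xc8

c8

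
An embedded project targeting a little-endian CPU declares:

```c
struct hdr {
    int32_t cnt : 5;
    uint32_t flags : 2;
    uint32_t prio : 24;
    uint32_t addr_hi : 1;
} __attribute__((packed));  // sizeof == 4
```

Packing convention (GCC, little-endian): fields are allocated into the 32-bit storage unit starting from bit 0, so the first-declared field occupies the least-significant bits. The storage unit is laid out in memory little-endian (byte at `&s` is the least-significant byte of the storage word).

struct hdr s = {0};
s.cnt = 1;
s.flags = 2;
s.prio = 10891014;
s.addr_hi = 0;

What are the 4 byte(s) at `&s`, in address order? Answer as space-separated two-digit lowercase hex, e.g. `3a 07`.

41 83 17 53

[0+:5] cnt=1 & 0x1f = 0x1; word=0x00000001
[5+:2] flags=2 & 0x3 = 0x2; word=0x00000041
[7+:24] prio=10891014 & 0xffffff = 0xa62f06; word=0x53178341
[31+:1] addr_hi=0 & 0x1 = 0x0; word=0x53178341
word = 0x53178341 → little-endian bytes:
  [0]=0x41  [1]=0x83  [2]=0x17  [3]=0x53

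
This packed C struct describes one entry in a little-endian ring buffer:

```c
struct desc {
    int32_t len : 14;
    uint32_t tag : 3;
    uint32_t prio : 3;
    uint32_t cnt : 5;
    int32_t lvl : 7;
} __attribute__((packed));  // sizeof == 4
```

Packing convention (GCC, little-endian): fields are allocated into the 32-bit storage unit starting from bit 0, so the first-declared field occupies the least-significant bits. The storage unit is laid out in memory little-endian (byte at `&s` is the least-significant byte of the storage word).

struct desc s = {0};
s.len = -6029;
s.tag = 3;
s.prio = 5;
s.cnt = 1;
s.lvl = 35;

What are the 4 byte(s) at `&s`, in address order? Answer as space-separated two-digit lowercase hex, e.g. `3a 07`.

73 e8 1a 46

[0+:14] len=-6029 & 0x3fff = 0x2873; word=0x00002873
[14+:3] tag=3 & 0x7 = 0x3; word=0x0000e873
[17+:3] prio=5 & 0x7 = 0x5; word=0x000ae873
[20+:5] cnt=1 & 0x1f = 0x1; word=0x001ae873
[25+:7] lvl=35 & 0x7f = 0x23; word=0x461ae873
word = 0x461ae873 → little-endian bytes:
  [0]=0x73  [1]=0xe8  [2]=0x1a  [3]=0x46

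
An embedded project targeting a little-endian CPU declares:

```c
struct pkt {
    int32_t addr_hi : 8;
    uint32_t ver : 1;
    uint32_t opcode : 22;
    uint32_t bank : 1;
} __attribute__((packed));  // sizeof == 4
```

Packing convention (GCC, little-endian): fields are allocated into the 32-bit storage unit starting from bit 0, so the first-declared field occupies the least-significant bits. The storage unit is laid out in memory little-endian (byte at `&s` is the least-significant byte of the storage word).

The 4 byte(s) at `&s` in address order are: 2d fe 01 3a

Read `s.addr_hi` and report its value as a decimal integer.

45

[0]=0x2d [1]=0xfe [2]=0x01 [3]=0x3a (little-endian) → word 0x3a01fe2d
addr_hi:8 @ bit 0 → (0x3a01fe2d>>0)&0xff = 0x2d  ←
ver:1 @ bit 8 → (0x3a01fe2d>>8)&0x1 = 0x0
opcode:22 @ bit 9 → (0x3a01fe2d>>9)&0x3fffff = 0x1d00ff
bank:1 @ bit 31 → (0x3a01fe2d>>31)&0x1 = 0x0
addr_hi signed 8b, MSB=0: value = 45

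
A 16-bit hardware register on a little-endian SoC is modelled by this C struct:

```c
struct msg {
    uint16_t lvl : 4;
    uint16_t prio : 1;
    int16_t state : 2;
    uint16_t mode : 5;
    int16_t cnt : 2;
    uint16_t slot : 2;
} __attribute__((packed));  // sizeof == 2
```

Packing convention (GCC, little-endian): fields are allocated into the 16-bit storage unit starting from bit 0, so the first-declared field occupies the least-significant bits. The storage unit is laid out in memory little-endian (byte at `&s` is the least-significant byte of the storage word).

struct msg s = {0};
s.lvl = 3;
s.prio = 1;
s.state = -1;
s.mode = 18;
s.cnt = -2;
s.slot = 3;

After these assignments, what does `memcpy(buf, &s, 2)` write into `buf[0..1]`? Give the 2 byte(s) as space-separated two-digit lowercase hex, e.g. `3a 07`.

[0+:4] lvl=3 & 0xf = 0x3; word=0x0003
[4+:1] prio=1 & 0x1 = 0x1; word=0x0013
[5+:2] state=-1 & 0x3 = 0x3; word=0x0073
[7+:5] mode=18 & 0x1f = 0x12; word=0x0973
[12+:2] cnt=-2 & 0x3 = 0x2; word=0x2973
[14+:2] slot=3 & 0x3 = 0x3; word=0xe973
word = 0xe973 → little-endian bytes:
  [0]=0x73  [1]=0xe9

73 e9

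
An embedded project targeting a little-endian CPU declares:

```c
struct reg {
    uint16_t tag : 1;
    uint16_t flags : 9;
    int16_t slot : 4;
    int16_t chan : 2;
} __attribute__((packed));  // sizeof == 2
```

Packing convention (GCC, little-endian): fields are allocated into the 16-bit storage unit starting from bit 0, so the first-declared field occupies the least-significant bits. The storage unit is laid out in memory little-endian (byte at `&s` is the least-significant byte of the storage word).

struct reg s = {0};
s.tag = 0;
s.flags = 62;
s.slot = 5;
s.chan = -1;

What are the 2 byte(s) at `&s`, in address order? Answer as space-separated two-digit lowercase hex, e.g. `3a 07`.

7c d4

[0+:1] tag=0 & 0x1 = 0x0; word=0x0000
[1+:9] flags=62 & 0x1ff = 0x3e; word=0x007c
[10+:4] slot=5 & 0xf = 0x5; word=0x147c
[14+:2] chan=-1 & 0x3 = 0x3; word=0xd47c
word = 0xd47c → little-endian bytes:
  [0]=0x7c  [1]=0xd4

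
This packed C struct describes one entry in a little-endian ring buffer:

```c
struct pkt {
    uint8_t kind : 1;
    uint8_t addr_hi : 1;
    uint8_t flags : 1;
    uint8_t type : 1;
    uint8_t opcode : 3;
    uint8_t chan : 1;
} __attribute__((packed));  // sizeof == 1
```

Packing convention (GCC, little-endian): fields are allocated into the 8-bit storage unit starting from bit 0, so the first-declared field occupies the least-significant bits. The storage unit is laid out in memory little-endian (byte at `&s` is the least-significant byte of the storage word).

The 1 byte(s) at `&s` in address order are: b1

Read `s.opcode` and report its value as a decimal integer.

3

[0]=0xb1 (little-endian) → word 0xb1
kind:1 @ bit 0 → (0xb1>>0)&0x1 = 0x1
addr_hi:1 @ bit 1 → (0xb1>>1)&0x1 = 0x0
flags:1 @ bit 2 → (0xb1>>2)&0x1 = 0x0
type:1 @ bit 3 → (0xb1>>3)&0x1 = 0x0
opcode:3 @ bit 4 → (0xb1>>4)&0x7 = 0x3  ←
chan:1 @ bit 7 → (0xb1>>7)&0x1 = 0x1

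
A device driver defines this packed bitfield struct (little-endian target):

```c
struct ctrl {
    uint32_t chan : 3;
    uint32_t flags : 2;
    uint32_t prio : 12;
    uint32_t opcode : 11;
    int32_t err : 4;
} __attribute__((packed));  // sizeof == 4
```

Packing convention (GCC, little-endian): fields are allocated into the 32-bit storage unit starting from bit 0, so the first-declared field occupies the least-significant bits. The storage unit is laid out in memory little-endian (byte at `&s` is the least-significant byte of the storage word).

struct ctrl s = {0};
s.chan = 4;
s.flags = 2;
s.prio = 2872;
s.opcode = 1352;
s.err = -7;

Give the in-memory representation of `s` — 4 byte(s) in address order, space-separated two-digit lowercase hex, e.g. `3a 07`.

14 67 91 9a

[0+:3] chan=4 & 0x7 = 0x4; word=0x00000004
[3+:2] flags=2 & 0x3 = 0x2; word=0x00000014
[5+:12] prio=2872 & 0xfff = 0xb38; word=0x00016714
[17+:11] opcode=1352 & 0x7ff = 0x548; word=0x0a916714
[28+:4] err=-7 & 0xf = 0x9; word=0x9a916714
word = 0x9a916714 → little-endian bytes:
  [0]=0x14  [1]=0x67  [2]=0x91  [3]=0x9a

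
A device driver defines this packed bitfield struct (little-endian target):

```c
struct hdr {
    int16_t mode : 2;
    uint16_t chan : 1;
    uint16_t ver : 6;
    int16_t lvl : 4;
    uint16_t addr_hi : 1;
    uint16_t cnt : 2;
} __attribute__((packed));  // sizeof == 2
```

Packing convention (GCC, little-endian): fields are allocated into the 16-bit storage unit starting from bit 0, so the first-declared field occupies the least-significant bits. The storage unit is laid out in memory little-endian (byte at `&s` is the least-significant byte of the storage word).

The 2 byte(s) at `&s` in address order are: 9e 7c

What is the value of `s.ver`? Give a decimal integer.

19

[0]=0x9e [1]=0x7c (little-endian) → word 0x7c9e
mode:2 @ bit 0 → (0x7c9e>>0)&0x3 = 0x2
chan:1 @ bit 2 → (0x7c9e>>2)&0x1 = 0x1
ver:6 @ bit 3 → (0x7c9e>>3)&0x3f = 0x13  ←
lvl:4 @ bit 9 → (0x7c9e>>9)&0xf = 0xe
addr_hi:1 @ bit 13 → (0x7c9e>>13)&0x1 = 0x1
cnt:2 @ bit 14 → (0x7c9e>>14)&0x3 = 0x1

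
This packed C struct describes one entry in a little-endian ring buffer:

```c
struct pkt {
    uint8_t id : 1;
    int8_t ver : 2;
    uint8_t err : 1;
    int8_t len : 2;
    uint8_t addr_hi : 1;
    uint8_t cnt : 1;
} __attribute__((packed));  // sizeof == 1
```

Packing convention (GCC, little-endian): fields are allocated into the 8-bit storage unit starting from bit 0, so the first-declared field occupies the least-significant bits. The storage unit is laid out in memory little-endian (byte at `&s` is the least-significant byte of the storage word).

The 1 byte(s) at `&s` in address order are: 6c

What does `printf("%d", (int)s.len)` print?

-2

[0]=0x6c (little-endian) → word 0x6c
id:1 @ bit 0 → (0x6c>>0)&0x1 = 0x0
ver:2 @ bit 1 → (0x6c>>1)&0x3 = 0x2
err:1 @ bit 3 → (0x6c>>3)&0x1 = 0x1
len:2 @ bit 4 → (0x6c>>4)&0x3 = 0x2  ←
addr_hi:1 @ bit 6 → (0x6c>>6)&0x1 = 0x1
cnt:1 @ bit 7 → (0x6c>>7)&0x1 = 0x0
len signed 2b, MSB=1: 2 - 4 = -2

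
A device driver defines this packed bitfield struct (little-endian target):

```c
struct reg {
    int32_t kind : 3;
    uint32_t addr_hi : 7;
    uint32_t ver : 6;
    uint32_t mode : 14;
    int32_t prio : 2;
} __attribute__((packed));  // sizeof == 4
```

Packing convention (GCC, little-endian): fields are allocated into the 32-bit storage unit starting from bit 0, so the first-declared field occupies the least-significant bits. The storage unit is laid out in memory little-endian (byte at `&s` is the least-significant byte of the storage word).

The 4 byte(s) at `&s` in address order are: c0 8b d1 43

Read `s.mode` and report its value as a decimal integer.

977

[0]=0xc0 [1]=0x8b [2]=0xd1 [3]=0x43 (little-endian) → word 0x43d18bc0
kind:3 @ bit 0 → (0x43d18bc0>>0)&0x7 = 0x0
addr_hi:7 @ bit 3 → (0x43d18bc0>>3)&0x7f = 0x78
ver:6 @ bit 10 → (0x43d18bc0>>10)&0x3f = 0x22
mode:14 @ bit 16 → (0x43d18bc0>>16)&0x3fff = 0x3d1  ←
prio:2 @ bit 30 → (0x43d18bc0>>30)&0x3 = 0x1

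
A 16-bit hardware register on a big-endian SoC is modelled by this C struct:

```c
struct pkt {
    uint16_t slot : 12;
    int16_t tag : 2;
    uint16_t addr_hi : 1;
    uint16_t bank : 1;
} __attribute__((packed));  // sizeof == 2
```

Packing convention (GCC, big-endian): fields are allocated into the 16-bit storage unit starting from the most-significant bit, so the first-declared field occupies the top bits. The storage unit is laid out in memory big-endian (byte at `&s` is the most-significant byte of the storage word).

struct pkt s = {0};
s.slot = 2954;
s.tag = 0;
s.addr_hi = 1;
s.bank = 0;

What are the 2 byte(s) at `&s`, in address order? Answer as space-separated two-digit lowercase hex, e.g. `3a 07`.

slot:12 = 2954 → 0xb8a << 4 → word 0xb8a0
tag:2 = 0 → 0x0 << 2 → word 0xb8a0
addr_hi:1 = 1 → 0x1 << 1 → word 0xb8a2
bank:1 = 0 → 0x0 << 0 → word 0xb8a2
word = 0xb8a2 → big-endian bytes:
  [0]=0xb8  [1]=0xa2

b8 a2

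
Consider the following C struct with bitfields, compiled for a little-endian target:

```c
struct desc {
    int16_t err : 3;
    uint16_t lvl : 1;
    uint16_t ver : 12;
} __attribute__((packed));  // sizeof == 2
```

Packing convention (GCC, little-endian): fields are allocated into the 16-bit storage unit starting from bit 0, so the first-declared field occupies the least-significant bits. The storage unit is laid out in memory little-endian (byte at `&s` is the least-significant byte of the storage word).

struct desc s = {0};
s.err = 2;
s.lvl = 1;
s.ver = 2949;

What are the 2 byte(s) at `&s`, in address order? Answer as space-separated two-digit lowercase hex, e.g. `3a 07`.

5a b8

err:3 = 2 → 0x2 << 0 → word 0x0002
lvl:1 = 1 → 0x1 << 3 → word 0x000a
ver:12 = 2949 → 0xb85 << 4 → word 0xb85a
word = 0xb85a → little-endian bytes:
  [0]=0x5a  [1]=0xb8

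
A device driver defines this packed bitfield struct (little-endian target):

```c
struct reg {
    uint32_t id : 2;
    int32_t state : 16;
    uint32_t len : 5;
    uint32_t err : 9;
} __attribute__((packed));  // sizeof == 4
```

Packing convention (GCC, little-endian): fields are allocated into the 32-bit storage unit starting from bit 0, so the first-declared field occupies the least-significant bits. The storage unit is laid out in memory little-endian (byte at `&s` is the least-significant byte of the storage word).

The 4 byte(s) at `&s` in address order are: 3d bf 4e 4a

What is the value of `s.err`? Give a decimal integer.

[0]=0x3d [1]=0xbf [2]=0x4e [3]=0x4a (little-endian) → word 0x4a4ebf3d
id:2 @ bit 0 → (0x4a4ebf3d>>0)&0x3 = 0x1
state:16 @ bit 2 → (0x4a4ebf3d>>2)&0xffff = 0xafcf
len:5 @ bit 18 → (0x4a4ebf3d>>18)&0x1f = 0x13
err:9 @ bit 23 → (0x4a4ebf3d>>23)&0x1ff = 0x94  ←

148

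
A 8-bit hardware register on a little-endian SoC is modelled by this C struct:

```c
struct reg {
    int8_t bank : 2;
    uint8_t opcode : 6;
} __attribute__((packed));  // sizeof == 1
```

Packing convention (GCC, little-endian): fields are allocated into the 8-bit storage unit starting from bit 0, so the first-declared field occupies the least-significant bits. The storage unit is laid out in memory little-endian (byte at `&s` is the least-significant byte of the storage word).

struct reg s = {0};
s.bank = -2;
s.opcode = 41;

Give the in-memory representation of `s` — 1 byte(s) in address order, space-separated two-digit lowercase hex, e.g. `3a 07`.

a6

[0+:2] bank=-2 & 0x3 = 0x2; word=0x02
[2+:6] opcode=41 & 0x3f = 0x29; word=0xa6
word = 0xa6 → little-endian bytes:
  [0]=0xa6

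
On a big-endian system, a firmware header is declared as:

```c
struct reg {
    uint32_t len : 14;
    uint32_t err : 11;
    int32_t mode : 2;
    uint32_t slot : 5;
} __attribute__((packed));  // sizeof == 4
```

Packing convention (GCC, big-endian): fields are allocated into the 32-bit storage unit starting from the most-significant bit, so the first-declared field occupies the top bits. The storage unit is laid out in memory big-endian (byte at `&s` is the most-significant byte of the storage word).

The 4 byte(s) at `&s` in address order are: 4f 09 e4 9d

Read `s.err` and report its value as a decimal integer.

[0]=0x4f [1]=0x09 [2]=0xe4 [3]=0x9d (big-endian) → word 0x4f09e49d
len [18+:14] = (word>>18) & 0x3fff = 5058
err [7+:11] = (word>>7) & 0x7ff = 969  ←
mode [5+:2] = (word>>5) & 0x3 = 0
slot [0+:5] = (word>>0) & 0x1f = 29

969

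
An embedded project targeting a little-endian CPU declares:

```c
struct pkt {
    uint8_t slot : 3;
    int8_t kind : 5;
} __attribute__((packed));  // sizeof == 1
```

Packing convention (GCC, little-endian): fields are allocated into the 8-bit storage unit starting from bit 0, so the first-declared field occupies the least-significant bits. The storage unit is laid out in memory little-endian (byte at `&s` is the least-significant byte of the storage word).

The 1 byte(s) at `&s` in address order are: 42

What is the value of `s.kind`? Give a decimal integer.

[0]=0x42 (little-endian) → word 0x42
slot:3 @ bit 0 → (0x42>>0)&0x7 = 0x2
kind:5 @ bit 3 → (0x42>>3)&0x1f = 0x8  ←
kind signed 5b, MSB=0: value = 8

8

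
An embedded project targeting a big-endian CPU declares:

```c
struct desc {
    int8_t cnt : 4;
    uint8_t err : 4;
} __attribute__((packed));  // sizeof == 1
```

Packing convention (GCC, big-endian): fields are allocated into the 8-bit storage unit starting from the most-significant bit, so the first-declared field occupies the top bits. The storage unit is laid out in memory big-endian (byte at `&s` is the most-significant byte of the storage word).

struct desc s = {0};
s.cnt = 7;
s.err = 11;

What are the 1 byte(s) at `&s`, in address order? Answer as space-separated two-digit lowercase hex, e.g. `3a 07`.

cnt (4b) val=7 bits=0x7 at bit 4: 0x70
err (4b) val=11 bits=0xb at bit 0: 0x7b
word = 0x7b → big-endian bytes:
  [0]=0x7b

7b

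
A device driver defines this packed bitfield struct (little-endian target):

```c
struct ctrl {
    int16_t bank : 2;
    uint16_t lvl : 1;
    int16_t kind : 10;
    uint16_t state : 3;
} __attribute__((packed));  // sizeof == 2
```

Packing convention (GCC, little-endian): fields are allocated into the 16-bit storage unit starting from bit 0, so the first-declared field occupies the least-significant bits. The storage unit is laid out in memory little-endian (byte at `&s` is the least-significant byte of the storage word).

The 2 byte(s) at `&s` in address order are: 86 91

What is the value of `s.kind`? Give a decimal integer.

-464

[0]=0x86 [1]=0x91 (little-endian) → word 0x9186
bank [0+:2] = (word>>0) & 0x3 = 2
lvl [2+:1] = (word>>2) & 0x1 = 1
kind [3+:10] = (word>>3) & 0x3ff = 560  ←
state [13+:3] = (word>>13) & 0x7 = 4
kind signed 10b, MSB=1: 560 - 1024 = -464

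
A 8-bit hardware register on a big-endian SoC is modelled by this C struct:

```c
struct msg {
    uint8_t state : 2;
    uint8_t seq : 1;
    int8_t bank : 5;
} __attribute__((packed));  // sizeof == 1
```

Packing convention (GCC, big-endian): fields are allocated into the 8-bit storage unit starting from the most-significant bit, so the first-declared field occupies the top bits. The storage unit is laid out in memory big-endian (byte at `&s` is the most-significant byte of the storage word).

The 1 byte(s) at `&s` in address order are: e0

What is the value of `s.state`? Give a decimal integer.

[0]=0xe0 (big-endian) → word 0xe0
state [6+:2] = (word>>6) & 0x3 = 3  ←
seq [5+:1] = (word>>5) & 0x1 = 1
bank [0+:5] = (word>>0) & 0x1f = 0

3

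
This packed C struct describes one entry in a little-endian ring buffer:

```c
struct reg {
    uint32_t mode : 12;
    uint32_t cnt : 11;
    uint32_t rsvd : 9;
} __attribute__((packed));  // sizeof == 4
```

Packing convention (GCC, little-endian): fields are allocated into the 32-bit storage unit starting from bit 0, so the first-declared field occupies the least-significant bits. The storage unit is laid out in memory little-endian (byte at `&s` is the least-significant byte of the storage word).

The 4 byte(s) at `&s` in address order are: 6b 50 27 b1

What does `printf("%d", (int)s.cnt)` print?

629

[0]=0x6b [1]=0x50 [2]=0x27 [3]=0xb1 (little-endian) → word 0xb127506b
mode [0+:12] = (word>>0) & 0xfff = 107
cnt [12+:11] = (word>>12) & 0x7ff = 629  ←
rsvd [23+:9] = (word>>23) & 0x1ff = 354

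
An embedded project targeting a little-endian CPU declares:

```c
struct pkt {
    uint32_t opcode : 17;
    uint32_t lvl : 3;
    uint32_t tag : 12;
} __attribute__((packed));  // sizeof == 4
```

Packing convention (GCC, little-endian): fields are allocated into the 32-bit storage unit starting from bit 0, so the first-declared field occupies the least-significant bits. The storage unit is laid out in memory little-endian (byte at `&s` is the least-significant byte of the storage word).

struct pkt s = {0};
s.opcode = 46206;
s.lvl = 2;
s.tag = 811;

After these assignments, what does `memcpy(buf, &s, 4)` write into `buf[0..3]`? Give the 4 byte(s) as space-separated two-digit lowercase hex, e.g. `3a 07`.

opcode (17b) val=46206 bits=0xb47e at bit 0: 0x0000b47e
lvl (3b) val=2 bits=0x2 at bit 17: 0x0004b47e
tag (12b) val=811 bits=0x32b at bit 20: 0x32b4b47e
word = 0x32b4b47e → little-endian bytes:
  [0]=0x7e  [1]=0xb4  [2]=0xb4  [3]=0x32

7e b4 b4 32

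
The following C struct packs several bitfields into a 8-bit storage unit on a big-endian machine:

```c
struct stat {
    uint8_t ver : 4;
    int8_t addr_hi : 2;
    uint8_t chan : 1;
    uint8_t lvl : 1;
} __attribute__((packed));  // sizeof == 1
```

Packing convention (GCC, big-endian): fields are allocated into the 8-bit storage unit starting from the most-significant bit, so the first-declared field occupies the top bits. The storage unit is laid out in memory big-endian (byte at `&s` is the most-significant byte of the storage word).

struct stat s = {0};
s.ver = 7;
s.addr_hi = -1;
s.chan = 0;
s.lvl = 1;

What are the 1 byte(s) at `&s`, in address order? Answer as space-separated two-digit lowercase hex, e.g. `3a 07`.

7d

ver (4b) val=7 bits=0x7 at bit 4: 0x70
addr_hi (2b) val=-1 bits=0x3 at bit 2: 0x7c
chan (1b) val=0 bits=0x0 at bit 1: 0x7c
lvl (1b) val=1 bits=0x1 at bit 0: 0x7d
word = 0x7d → big-endian bytes:
  [0]=0x7d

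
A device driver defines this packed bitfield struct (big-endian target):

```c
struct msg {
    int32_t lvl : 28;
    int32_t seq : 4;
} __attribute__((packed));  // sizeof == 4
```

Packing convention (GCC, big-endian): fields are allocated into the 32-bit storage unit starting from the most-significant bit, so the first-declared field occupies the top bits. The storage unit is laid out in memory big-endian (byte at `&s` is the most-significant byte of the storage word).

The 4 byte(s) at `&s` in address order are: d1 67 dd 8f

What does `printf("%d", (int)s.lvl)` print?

-48857640

[0]=0xd1 [1]=0x67 [2]=0xdd [3]=0x8f (big-endian) → word 0xd167dd8f
lvl [4+:28] = (word>>4) & 0xfffffff = 219577816  ←
seq [0+:4] = (word>>0) & 0xf = 15
lvl signed 28b, MSB=1: 219577816 - 268435456 = -48857640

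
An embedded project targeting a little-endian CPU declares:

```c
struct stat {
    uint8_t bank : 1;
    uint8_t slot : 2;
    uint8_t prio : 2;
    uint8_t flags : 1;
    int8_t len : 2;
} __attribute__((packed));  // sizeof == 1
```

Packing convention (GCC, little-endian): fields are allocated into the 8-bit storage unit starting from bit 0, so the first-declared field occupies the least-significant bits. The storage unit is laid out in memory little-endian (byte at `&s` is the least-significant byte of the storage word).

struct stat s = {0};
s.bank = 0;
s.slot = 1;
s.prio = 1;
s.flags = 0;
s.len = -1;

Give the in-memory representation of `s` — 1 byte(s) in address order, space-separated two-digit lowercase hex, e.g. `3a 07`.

ca

bank (1b) val=0 bits=0x0 at bit 0: 0x00
slot (2b) val=1 bits=0x1 at bit 1: 0x02
prio (2b) val=1 bits=0x1 at bit 3: 0x0a
flags (1b) val=0 bits=0x0 at bit 5: 0x0a
len (2b) val=-1 bits=0x3 at bit 6: 0xca
word = 0xca → little-endian bytes:
  [0]=0xca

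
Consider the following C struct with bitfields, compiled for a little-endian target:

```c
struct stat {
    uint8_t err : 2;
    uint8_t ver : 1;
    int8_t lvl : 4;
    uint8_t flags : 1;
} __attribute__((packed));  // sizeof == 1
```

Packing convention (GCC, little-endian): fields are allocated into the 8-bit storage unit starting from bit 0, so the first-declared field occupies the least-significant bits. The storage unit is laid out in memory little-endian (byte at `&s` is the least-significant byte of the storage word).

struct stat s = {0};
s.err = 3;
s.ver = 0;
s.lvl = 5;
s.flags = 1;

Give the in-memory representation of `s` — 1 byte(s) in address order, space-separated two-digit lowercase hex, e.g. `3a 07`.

[0+:2] err=3 & 0x3 = 0x3; word=0x03
[2+:1] ver=0 & 0x1 = 0x0; word=0x03
[3+:4] lvl=5 & 0xf = 0x5; word=0x2b
[7+:1] flags=1 & 0x1 = 0x1; word=0xab
word = 0xab → little-endian bytes:
  [0]=0xab

ab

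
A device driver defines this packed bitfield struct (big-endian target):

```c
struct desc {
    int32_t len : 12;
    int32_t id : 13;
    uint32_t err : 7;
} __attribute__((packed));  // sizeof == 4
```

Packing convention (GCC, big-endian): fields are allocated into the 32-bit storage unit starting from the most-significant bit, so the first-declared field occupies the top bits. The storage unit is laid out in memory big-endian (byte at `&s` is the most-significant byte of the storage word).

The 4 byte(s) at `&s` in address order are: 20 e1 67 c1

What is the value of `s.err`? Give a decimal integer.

65

[0]=0x20 [1]=0xe1 [2]=0x67 [3]=0xc1 (big-endian) → word 0x20e167c1
len:12 @ bit 20 → (0x20e167c1>>20)&0xfff = 0x20e
id:13 @ bit 7 → (0x20e167c1>>7)&0x1fff = 0x2cf
err:7 @ bit 0 → (0x20e167c1>>0)&0x7f = 0x41  ←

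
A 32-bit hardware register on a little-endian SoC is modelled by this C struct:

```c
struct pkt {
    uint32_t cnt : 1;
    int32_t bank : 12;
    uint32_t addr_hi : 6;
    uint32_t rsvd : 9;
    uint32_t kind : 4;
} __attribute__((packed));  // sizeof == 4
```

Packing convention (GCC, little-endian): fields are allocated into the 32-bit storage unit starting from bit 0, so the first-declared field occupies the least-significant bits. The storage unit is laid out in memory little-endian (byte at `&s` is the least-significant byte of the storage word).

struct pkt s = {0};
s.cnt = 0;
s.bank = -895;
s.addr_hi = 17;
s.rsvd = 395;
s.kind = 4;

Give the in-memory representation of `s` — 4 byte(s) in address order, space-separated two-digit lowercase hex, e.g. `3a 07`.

cnt:1 = 0 → 0x0 << 0 → word 0x00000000
bank:12 = -895 → 0xc81 << 1 → word 0x00001902
addr_hi:6 = 17 → 0x11 << 13 → word 0x00023902
rsvd:9 = 395 → 0x18b << 19 → word 0x0c5a3902
kind:4 = 4 → 0x4 << 28 → word 0x4c5a3902
word = 0x4c5a3902 → little-endian bytes:
  [0]=0x02  [1]=0x39  [2]=0x5a  [3]=0x4c

02 39 5a 4c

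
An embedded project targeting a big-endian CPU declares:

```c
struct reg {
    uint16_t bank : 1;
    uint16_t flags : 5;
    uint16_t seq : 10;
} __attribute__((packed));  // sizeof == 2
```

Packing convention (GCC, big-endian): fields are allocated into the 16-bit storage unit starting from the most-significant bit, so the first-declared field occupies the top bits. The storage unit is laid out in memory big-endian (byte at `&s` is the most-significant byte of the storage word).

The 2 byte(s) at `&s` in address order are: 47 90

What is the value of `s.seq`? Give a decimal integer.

912

[0]=0x47 [1]=0x90 (big-endian) → word 0x4790
bank:1 @ bit 15 → (0x4790>>15)&0x1 = 0x0
flags:5 @ bit 10 → (0x4790>>10)&0x1f = 0x11
seq:10 @ bit 0 → (0x4790>>0)&0x3ff = 0x390  ←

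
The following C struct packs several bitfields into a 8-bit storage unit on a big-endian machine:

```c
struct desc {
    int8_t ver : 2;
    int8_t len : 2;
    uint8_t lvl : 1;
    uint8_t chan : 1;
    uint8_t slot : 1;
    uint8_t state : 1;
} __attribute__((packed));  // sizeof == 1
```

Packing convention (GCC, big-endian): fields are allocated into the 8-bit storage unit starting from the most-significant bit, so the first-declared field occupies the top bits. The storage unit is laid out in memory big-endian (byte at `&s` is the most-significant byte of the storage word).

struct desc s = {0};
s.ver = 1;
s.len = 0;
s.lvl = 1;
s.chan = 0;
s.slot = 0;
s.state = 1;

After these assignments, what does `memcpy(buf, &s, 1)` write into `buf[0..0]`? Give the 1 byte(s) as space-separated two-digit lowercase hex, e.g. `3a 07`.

ver:2 = 1 → 0x1 << 6 → word 0x40
len:2 = 0 → 0x0 << 4 → word 0x40
lvl:1 = 1 → 0x1 << 3 → word 0x48
chan:1 = 0 → 0x0 << 2 → word 0x48
slot:1 = 0 → 0x0 << 1 → word 0x48
state:1 = 1 → 0x1 << 0 → word 0x49
word = 0x49 → big-endian bytes:
  [0]=0x49

49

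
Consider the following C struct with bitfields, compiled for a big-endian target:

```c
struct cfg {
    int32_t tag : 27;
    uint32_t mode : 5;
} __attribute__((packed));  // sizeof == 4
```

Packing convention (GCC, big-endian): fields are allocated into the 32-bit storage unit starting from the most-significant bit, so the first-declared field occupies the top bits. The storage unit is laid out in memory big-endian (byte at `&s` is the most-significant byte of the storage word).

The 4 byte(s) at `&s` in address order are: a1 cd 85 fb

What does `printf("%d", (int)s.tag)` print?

[0]=0xa1 [1]=0xcd [2]=0x85 [3]=0xfb (big-endian) → word 0xa1cd85fb
tag [5+:27] = (word>>5) & 0x7ffffff = 84831279  ←
mode [0+:5] = (word>>0) & 0x1f = 27
tag signed 27b, MSB=1: 84831279 - 134217728 = -49386449

-49386449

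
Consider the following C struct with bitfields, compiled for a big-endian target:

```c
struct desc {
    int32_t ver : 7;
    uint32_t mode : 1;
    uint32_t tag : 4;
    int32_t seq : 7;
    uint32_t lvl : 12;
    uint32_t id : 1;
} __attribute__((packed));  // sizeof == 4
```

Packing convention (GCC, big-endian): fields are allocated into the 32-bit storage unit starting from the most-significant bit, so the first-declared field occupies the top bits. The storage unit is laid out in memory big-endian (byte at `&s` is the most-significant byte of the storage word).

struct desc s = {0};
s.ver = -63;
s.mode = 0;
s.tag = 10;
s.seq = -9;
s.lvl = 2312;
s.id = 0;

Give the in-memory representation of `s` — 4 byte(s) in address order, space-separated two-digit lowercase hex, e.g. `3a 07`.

82 ae f2 10

[25+:7] ver=-63 & 0x7f = 0x41; word=0x82000000
[24+:1] mode=0 & 0x1 = 0x0; word=0x82000000
[20+:4] tag=10 & 0xf = 0xa; word=0x82a00000
[13+:7] seq=-9 & 0x7f = 0x77; word=0x82aee000
[1+:12] lvl=2312 & 0xfff = 0x908; word=0x82aef210
[0+:1] id=0 & 0x1 = 0x0; word=0x82aef210
word = 0x82aef210 → big-endian bytes:
  [0]=0x82  [1]=0xae  [2]=0xf2  [3]=0x10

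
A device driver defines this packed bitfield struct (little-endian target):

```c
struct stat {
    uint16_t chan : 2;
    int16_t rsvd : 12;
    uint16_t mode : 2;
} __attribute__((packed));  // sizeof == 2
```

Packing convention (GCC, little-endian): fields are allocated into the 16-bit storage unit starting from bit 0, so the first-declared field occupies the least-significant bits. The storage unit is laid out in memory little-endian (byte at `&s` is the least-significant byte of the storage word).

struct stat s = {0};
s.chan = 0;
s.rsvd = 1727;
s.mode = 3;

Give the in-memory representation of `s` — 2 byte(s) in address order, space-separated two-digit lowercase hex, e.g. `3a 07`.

[0+:2] chan=0 & 0x3 = 0x0; word=0x0000
[2+:12] rsvd=1727 & 0xfff = 0x6bf; word=0x1afc
[14+:2] mode=3 & 0x3 = 0x3; word=0xdafc
word = 0xdafc → little-endian bytes:
  [0]=0xfc  [1]=0xda

fc da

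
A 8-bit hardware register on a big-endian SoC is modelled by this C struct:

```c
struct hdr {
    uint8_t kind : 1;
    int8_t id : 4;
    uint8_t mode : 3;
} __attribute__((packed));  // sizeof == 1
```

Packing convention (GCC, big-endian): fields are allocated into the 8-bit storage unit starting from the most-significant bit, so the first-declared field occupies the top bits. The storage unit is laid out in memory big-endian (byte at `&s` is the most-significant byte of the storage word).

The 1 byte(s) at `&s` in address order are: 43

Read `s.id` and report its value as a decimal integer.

[0]=0x43 (big-endian) → word 0x43
kind:1 @ bit 7 → (0x43>>7)&0x1 = 0x0
id:4 @ bit 3 → (0x43>>3)&0xf = 0x8  ←
mode:3 @ bit 0 → (0x43>>0)&0x7 = 0x3
id signed 4b, MSB=1: 8 - 16 = -8

-8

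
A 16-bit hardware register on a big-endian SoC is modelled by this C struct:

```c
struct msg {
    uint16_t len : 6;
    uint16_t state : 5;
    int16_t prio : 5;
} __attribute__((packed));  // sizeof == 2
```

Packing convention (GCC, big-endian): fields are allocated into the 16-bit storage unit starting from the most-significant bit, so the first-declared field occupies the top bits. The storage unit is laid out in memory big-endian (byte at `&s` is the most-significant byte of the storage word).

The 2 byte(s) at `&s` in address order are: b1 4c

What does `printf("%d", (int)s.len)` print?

44

[0]=0xb1 [1]=0x4c (big-endian) → word 0xb14c
len:6 @ bit 10 → (0xb14c>>10)&0x3f = 0x2c  ←
state:5 @ bit 5 → (0xb14c>>5)&0x1f = 0xa
prio:5 @ bit 0 → (0xb14c>>0)&0x1f = 0xc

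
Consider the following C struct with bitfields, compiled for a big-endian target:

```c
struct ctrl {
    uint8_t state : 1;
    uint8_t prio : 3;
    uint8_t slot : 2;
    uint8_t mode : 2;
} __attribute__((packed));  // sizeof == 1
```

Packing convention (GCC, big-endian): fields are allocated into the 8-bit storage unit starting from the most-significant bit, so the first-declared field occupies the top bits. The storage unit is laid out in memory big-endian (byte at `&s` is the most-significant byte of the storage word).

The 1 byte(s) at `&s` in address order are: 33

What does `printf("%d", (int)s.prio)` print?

3

[0]=0x33 (big-endian) → word 0x33
state:1 @ bit 7 → (0x33>>7)&0x1 = 0x0
prio:3 @ bit 4 → (0x33>>4)&0x7 = 0x3  ←
slot:2 @ bit 2 → (0x33>>2)&0x3 = 0x0
mode:2 @ bit 0 → (0x33>>0)&0x3 = 0x3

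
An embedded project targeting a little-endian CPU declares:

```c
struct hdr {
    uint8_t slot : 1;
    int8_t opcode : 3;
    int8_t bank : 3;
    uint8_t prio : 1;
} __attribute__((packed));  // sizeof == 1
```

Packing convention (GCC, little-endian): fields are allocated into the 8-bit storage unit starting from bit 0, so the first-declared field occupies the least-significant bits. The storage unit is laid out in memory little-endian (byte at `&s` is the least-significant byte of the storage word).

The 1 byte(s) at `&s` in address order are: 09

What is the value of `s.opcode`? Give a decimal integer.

[0]=0x09 (little-endian) → word 0x09
slot:1 @ bit 0 → (0x09>>0)&0x1 = 0x1
opcode:3 @ bit 1 → (0x09>>1)&0x7 = 0x4  ←
bank:3 @ bit 4 → (0x09>>4)&0x7 = 0x0
prio:1 @ bit 7 → (0x09>>7)&0x1 = 0x0
opcode signed 3b, MSB=1: 4 - 8 = -4

-4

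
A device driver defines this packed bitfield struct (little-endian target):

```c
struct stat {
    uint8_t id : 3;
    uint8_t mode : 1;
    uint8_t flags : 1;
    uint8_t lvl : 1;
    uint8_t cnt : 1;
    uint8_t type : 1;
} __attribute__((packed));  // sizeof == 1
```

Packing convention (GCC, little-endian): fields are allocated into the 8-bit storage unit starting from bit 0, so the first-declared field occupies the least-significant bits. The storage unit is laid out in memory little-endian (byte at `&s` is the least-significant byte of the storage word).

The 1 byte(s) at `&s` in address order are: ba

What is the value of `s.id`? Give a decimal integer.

[0]=0xba (little-endian) → word 0xba
id:3 @ bit 0 → (0xba>>0)&0x7 = 0x2  ←
mode:1 @ bit 3 → (0xba>>3)&0x1 = 0x1
flags:1 @ bit 4 → (0xba>>4)&0x1 = 0x1
lvl:1 @ bit 5 → (0xba>>5)&0x1 = 0x1
cnt:1 @ bit 6 → (0xba>>6)&0x1 = 0x0
type:1 @ bit 7 → (0xba>>7)&0x1 = 0x1

2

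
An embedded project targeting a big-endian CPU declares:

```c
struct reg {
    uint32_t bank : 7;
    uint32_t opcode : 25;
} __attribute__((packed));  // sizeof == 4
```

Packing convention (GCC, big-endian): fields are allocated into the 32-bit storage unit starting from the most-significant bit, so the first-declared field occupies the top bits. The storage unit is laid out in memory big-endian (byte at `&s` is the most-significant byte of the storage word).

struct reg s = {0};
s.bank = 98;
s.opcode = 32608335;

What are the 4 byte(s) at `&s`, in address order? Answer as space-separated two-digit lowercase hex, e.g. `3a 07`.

[25+:7] bank=98 & 0x7f = 0x62; word=0xc4000000
[0+:25] opcode=32608335 & 0x1ffffff = 0x1f1904f; word=0xc5f1904f
word = 0xc5f1904f → big-endian bytes:
  [0]=0xc5  [1]=0xf1  [2]=0x90  [3]=0x4f

c5 f1 90 4f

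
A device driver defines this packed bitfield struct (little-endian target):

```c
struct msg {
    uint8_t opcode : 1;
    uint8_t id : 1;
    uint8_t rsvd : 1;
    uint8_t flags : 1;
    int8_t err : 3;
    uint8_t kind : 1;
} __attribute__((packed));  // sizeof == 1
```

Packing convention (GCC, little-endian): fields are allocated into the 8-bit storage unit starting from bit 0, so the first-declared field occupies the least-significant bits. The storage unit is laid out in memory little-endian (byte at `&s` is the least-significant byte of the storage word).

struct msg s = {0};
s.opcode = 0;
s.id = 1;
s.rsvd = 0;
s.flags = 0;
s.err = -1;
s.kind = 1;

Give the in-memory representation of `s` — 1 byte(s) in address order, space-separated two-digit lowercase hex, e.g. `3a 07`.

f2

opcode (1b) val=0 bits=0x0 at bit 0: 0x00
id (1b) val=1 bits=0x1 at bit 1: 0x02
rsvd (1b) val=0 bits=0x0 at bit 2: 0x02
flags (1b) val=0 bits=0x0 at bit 3: 0x02
err (3b) val=-1 bits=0x7 at bit 4: 0x72
kind (1b) val=1 bits=0x1 at bit 7: 0xf2
word = 0xf2 → little-endian bytes:
  [0]=0xf2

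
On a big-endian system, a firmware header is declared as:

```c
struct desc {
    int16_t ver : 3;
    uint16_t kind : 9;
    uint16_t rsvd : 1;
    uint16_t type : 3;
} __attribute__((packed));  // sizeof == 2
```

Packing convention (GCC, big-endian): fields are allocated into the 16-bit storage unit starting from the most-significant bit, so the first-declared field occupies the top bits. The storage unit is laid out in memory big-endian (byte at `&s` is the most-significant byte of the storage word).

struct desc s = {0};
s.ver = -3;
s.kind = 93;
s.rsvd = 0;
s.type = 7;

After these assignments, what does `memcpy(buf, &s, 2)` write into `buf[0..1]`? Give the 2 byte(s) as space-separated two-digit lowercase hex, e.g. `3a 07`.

a5 d7

ver:3 = -3 → 0x5 << 13 → word 0xa000
kind:9 = 93 → 0x5d << 4 → word 0xa5d0
rsvd:1 = 0 → 0x0 << 3 → word 0xa5d0
type:3 = 7 → 0x7 << 0 → word 0xa5d7
word = 0xa5d7 → big-endian bytes:
  [0]=0xa5  [1]=0xd7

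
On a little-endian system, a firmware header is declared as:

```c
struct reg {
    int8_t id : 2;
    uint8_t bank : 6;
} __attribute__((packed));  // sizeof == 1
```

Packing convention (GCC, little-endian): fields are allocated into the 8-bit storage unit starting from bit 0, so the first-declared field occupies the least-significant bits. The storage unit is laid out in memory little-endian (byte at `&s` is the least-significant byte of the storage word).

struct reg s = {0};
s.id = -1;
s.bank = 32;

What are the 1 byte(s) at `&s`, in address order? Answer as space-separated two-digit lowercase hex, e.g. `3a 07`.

id (2b) val=-1 bits=0x3 at bit 0: 0x03
bank (6b) val=32 bits=0x20 at bit 2: 0x83
word = 0x83 → little-endian bytes:
  [0]=0x83

83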